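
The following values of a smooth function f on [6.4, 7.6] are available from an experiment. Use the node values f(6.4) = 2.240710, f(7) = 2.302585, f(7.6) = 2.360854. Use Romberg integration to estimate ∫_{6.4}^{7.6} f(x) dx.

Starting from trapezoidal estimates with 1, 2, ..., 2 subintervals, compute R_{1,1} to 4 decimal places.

2.7624

R_{0,0} (trapezoid, 1 panel, h=1.2000): 2.760938
R_{1,0} (trapezoid, 2 panels, h=0.6000): 2.762020
R_{1,1} = 2.762020 + (2.762020 − 2.760938)/3 = 2.762381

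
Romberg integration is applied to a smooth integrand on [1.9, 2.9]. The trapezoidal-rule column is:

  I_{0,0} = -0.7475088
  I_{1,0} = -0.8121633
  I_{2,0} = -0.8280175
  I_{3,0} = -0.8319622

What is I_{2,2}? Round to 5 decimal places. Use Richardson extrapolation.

Richardson extrapolation on the trapezoidal column (denominator 4−1=3):
I_{1,1} = (4·(-0.8121633) − (-0.7475088)) / 3 = -0.8337148
I_{2,1} = -0.8280175 + (-0.8280175 − (-0.8121633))/3 = -0.8333022
I_{2,2} = (16·(-0.8333022) − (-0.8337148)) / 15 = -0.8332747
(Column j=1 coincides with Simpson's rule on the same nodes.)

-0.83327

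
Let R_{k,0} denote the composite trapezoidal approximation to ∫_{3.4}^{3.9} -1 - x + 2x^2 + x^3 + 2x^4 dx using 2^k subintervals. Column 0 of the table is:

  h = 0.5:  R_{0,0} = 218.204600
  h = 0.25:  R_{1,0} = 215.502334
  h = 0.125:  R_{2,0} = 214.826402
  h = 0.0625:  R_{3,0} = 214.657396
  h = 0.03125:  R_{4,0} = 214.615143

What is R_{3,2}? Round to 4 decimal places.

214.6011

R_{2,1} = 214.826402 + (214.826402 − 215.502334)/3 = 214.601091
R_{3,1} = (4·214.657396 − 214.826402) / 3 = 214.601061
R_{3,2} = 214.601061 + (214.601061 − 214.601091)/15 = 214.601059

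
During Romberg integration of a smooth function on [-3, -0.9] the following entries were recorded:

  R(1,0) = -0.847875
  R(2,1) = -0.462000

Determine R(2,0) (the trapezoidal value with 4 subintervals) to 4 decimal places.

From R(2,1) = (4·R(2,0) − R(1,0))/3, solve for R(2,0):
4·R(2,0) = 3·(-0.462000) + (-0.847875) = -2.233875
R(2,0) = -0.558469

-0.5585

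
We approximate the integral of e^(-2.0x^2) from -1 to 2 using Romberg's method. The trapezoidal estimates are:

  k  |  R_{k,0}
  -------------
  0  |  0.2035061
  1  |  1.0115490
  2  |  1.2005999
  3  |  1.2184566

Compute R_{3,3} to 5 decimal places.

Richardson extrapolation on the trapezoidal column (denominator 4−1=3):
R_{1,1} = 1.0115490 + (1.0115490 − 0.2035061)/3 = 1.2808966
R_{2,1} = 1.2005999 + (1.2005999 − 1.0115490)/3 = 1.2636169
R_{3,1} = (4·1.2184566 − 1.2005999) / 3 = 1.2244088
R_{2,2} = 1.2636169 + (1.2636169 − 1.2808966)/15 = 1.2624649
R_{3,2} = 1.2244088 + (1.2244088 − 1.2636169)/15 = 1.2217949
R_{3,3} = (64·1.2217949 − 1.2624649) / 63 = 1.2211493

1.22115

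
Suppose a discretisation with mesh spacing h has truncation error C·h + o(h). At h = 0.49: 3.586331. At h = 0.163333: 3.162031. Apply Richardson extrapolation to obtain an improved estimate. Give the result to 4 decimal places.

2.9499

The leading error scales as h; refining by a factor of 3 reduces it by 3^1 = 3.
Extrapolated value = (3·A(h/3) − A(h)) / (3 − 1)
= (3·3.162031 − 3.586331) / 2
= 5.899762 / 2 = 2.949881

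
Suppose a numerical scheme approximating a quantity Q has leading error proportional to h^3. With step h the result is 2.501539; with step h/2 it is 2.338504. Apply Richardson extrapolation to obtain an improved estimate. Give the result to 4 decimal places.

2.3152

The leading error scales as h^3; refining by a factor of 2 reduces it by 2^3 = 8.
Extrapolated value = (8·A(h/2) − A(h)) / (8 − 1)
= (8·2.338504 − 2.501539) / 7
= 16.206493 / 7 = 2.315213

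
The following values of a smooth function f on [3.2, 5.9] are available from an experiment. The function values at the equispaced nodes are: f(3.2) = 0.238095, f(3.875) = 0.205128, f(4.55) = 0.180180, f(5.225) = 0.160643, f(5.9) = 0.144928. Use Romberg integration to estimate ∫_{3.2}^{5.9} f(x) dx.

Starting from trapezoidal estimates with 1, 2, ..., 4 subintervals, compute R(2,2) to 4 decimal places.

0.4964

R(0,0) (trapezoid, 1 panel, h=2.7000): 0.517081
R(1,0) (trapezoid, 2 panels, h=1.3500): 0.501784
R(2,0) (trapezoid, 4 panels, h=0.6750): 0.497787
R(1,1) = 0.501784 + (0.501784 − 0.517081)/3 = 0.496685
R(2,1) = 0.497787 + (0.497787 − 0.501784)/3 = 0.496455
R(2,2) = 0.496455 + (0.496455 − 0.496685)/15 = 0.496440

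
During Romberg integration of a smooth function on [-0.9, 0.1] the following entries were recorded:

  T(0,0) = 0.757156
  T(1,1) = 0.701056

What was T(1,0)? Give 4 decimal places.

0.7151

From T(1,1) = (4·T(1,0) − T(0,0))/3, solve for T(1,0):
4·T(1,0) = 3·0.701056 + 0.757156 = 2.860324
T(1,0) = 0.715081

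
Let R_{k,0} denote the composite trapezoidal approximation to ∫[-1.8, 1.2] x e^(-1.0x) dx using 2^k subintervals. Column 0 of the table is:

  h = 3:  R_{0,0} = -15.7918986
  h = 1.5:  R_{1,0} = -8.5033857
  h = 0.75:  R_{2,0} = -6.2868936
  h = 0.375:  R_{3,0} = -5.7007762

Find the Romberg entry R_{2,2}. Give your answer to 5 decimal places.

R_{1,1} = (4·(-8.5033857) − (-15.7918986)) / 3 = -6.0738814
R_{2,1} = -6.2868936 + (-6.2868936 − (-8.5033857))/3 = -5.5480629
R_{2,2} = (16·(-5.5480629) − (-6.0738814)) / 15 = -5.5130083

-5.51301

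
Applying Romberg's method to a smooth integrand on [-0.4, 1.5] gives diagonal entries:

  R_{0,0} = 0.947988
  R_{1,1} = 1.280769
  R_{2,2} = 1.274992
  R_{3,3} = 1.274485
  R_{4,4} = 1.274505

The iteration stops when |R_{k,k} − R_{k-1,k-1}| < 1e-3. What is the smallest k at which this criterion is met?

k = 3

|R_{1,1} − R_{0,0}| = 0.332781 ≥ 1e-3
|R_{2,2} − R_{1,1}| = 0.005777 ≥ 1e-3
|R_{3,3} − R_{2,2}| = 0.000507 < 1e-3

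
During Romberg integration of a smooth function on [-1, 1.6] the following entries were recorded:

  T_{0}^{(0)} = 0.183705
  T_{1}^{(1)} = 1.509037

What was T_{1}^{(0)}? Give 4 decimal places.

From T_{1}^{(1)} = (4·T_{1}^{(0)} − T_{0}^{(0)})/3, solve for T_{1}^{(0)}:
4·T_{1}^{(0)} = 3·1.509037 + 0.183705 = 4.710816
T_{1}^{(0)} = 1.177704

1.1777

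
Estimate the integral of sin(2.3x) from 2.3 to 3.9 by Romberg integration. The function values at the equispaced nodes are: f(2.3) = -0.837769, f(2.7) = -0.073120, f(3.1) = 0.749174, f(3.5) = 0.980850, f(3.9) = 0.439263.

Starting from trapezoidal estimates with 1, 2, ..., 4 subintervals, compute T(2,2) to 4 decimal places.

T(0,0) (trapezoid, 1 panel, h=1.6000): -0.318805
T(1,0) (trapezoid, 2 panels, h=0.8000): 0.439937
T(2,0) (trapezoid, 4 panels, h=0.4000): 0.583060
T(1,1) = 0.439937 + (0.439937 − (-0.318805))/3 = 0.692851
T(2,1) = 0.583060 + (0.583060 − 0.439937)/3 = 0.630768
T(2,2) = 0.630768 + (0.630768 − 0.692851)/15 = 0.626629

0.6266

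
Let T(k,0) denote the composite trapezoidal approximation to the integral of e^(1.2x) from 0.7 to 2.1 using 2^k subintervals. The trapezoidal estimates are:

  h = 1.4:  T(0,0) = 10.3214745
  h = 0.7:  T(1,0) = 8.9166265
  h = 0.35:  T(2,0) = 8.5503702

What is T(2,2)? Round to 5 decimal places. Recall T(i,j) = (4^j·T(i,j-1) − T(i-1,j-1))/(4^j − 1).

8.42695

Richardson extrapolation on the trapezoidal column (denominator 4−1=3):
T(1,1) = 8.9166265 + (8.9166265 − 10.3214745)/3 = 8.4483438
T(2,1) = (4·8.5503702 − 8.9166265) / 3 = 8.4282848
T(2,2) = 8.4282848 + (8.4282848 − 8.4483438)/15 = 8.4269475
(Column j=1 coincides with Simpson's rule on the same nodes.)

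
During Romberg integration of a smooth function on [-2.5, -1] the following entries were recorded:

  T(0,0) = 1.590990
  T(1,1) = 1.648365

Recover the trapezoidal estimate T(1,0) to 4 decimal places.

From T(1,1) = (4·T(1,0) − T(0,0))/3, solve for T(1,0):
4·T(1,0) = 3·1.648365 + 1.590990 = 6.536085
T(1,0) = 1.634021

1.6340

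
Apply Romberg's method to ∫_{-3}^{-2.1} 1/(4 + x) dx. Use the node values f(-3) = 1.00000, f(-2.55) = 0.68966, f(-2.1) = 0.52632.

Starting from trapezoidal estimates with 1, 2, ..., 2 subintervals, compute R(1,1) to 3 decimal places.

R(0,0) (trapezoid, 1 panel, h=0.9000): 0.68684
R(1,0) (trapezoid, 2 panels, h=0.4500): 0.65377
R(1,1) = 0.65377 + (0.65377 − 0.68684)/3 = 0.64275

0.643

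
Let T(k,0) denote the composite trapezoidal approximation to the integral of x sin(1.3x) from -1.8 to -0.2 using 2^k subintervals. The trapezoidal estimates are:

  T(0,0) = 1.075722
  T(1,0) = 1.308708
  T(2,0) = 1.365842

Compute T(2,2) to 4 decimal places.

T(1,1) = (4·1.308708 − 1.075722) / 3 = 1.386370
T(2,1) = (4·1.365842 − 1.308708) / 3 = 1.384887
T(2,2) = 1.384887 + (1.384887 − 1.386370)/15 = 1.384788

1.3848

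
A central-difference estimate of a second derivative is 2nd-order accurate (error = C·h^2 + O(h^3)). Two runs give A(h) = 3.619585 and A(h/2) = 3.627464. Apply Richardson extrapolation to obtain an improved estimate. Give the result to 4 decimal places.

3.6301

The leading error scales as h^2; refining by a factor of 2 reduces it by 2^2 = 4.
Extrapolated value = (4·A(h/2) − A(h)) / (4 − 1)
= (4·3.627464 − 3.619585) / 3
= 10.890271 / 3 = 3.630090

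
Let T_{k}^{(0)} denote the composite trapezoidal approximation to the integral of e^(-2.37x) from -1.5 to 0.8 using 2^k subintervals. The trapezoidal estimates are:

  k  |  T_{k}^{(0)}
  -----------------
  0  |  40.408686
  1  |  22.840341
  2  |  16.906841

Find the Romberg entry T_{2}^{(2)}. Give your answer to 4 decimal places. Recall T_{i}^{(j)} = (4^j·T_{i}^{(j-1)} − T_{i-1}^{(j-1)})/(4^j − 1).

14.7920

T_{1}^{(1)} = 22.840341 + (22.840341 − 40.408686)/3 = 16.984226
T_{2}^{(1)} = (4·16.906841 − 22.840341) / 3 = 14.929008
T_{2}^{(2)} = 14.929008 + (14.929008 − 16.984226)/15 = 14.791993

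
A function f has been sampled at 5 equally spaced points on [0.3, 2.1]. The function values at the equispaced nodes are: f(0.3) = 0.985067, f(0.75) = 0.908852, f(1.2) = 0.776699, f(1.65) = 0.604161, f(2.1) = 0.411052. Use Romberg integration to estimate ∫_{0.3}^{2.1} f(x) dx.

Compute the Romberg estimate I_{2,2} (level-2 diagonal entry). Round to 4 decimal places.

I_{0,0} (trapezoid, 1 panel, h=1.8000): 1.256507
I_{1,0} (trapezoid, 2 panels, h=0.9000): 1.327283
I_{2,0} (trapezoid, 4 panels, h=0.4500): 1.344497
I_{1,1} = 1.327283 + (1.327283 − 1.256507)/3 = 1.350875
I_{2,1} = 1.344497 + (1.344497 − 1.327283)/3 = 1.350235
I_{2,2} = 1.350235 + (1.350235 − 1.350875)/15 = 1.350192

1.3502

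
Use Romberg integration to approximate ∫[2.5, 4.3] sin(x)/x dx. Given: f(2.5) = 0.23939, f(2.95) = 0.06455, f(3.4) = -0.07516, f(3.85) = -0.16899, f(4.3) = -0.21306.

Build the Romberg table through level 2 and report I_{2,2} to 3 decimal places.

I_{0,0} (trapezoid, 1 panel, h=1.8000): 0.02370
I_{1,0} (trapezoid, 2 panels, h=0.9000): -0.05580
I_{2,0} (trapezoid, 4 panels, h=0.4500): -0.07490
I_{1,1} = -0.05580 + (-0.05580 − 0.02370)/3 = -0.08230
I_{2,1} = -0.07490 + (-0.07490 − (-0.05580))/3 = -0.08127
I_{2,2} = -0.08127 + (-0.08127 − (-0.08230))/15 = -0.08120

-0.081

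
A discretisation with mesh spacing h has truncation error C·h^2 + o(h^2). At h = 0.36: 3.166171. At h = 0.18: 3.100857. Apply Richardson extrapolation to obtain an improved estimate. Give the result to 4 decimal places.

3.0791

Extrapolated value = (4·A(h/2) − A(h)) / (4 − 1)
= (4·3.100857 − 3.166171) / 3
= 9.237257 / 3 = 3.079086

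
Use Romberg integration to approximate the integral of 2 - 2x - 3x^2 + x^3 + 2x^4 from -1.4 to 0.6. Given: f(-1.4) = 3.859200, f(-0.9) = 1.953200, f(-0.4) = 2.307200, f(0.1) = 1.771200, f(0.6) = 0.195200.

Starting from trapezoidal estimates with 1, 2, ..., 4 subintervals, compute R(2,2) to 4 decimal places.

R(0,0) (trapezoid, 1 panel, h=2.0000): 4.054400
R(1,0) (trapezoid, 2 panels, h=1.0000): 4.334400
R(2,0) (trapezoid, 4 panels, h=0.5000): 4.029400
R(1,1) = 4.334400 + (4.334400 − 4.054400)/3 = 4.427733
R(2,1) = 4.029400 + (4.029400 − 4.334400)/3 = 3.927733
R(2,2) = 3.927733 + (3.927733 − 4.427733)/15 = 3.894400

3.8944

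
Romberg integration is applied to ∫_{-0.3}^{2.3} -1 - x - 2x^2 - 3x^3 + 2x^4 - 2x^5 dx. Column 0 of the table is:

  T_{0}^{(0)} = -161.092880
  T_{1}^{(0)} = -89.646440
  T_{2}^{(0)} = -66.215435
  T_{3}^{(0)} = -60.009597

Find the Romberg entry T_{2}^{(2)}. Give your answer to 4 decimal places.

T_{1}^{(1)} = (4·(-89.646440) − (-161.092880)) / 3 = -65.830960
T_{2}^{(1)} = -66.215435 + (-66.215435 − (-89.646440))/3 = -58.405100
T_{2}^{(2)} = (16·(-58.405100) − (-65.830960)) / 15 = -57.910043

-57.9100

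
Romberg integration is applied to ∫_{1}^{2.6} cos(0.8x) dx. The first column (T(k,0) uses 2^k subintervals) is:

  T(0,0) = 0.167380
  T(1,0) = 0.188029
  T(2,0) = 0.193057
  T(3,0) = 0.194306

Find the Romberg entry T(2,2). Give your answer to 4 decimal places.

0.1947

T(1,1) = 0.188029 + (0.188029 − 0.167380)/3 = 0.194912
T(2,1) = (4·0.193057 − 0.188029) / 3 = 0.194733
T(2,2) = 0.194733 + (0.194733 − 0.194912)/15 = 0.194721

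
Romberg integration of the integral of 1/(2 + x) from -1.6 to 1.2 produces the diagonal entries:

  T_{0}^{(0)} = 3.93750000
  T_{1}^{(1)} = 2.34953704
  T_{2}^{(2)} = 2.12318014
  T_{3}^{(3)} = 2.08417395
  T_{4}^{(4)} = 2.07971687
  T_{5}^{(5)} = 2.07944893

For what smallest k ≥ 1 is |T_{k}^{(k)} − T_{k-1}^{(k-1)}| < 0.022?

k = 4

|T_{1}^{(1)} − T_{0}^{(0)}| = 1.58796296 ≥ 0.022
|T_{2}^{(2)} − T_{1}^{(1)}| = 0.22635690 ≥ 0.022
|T_{3}^{(3)} − T_{2}^{(2)}| = 0.03900619 ≥ 0.022
|T_{4}^{(4)} − T_{3}^{(3)}| = 0.00445708 < 0.022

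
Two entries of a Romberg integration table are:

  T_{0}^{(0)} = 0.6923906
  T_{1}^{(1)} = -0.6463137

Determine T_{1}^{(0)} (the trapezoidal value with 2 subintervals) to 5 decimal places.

From T_{1}^{(1)} = (4·T_{1}^{(0)} − T_{0}^{(0)})/3, solve for T_{1}^{(0)}:
4·T_{1}^{(0)} = 3·(-0.6463137) + 0.6923906 = -1.2465505
T_{1}^{(0)} = -0.3116376

-0.31164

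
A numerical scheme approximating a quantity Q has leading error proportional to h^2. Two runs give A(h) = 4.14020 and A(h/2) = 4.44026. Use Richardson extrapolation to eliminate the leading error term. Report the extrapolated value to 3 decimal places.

4.540

The leading error scales as h^2; refining by a factor of 2 reduces it by 2^2 = 4.
Extrapolated value = (4·A(h/2) − A(h)) / (4 − 1)
= (4·4.44026 − 4.14020) / 3
= 13.62084 / 3 = 4.54028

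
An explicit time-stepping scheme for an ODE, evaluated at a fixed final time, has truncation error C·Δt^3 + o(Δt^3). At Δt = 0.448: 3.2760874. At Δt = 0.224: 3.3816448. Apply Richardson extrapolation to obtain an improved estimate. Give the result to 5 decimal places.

Extrapolated value = (8·A(Δt/2) − A(Δt)) / (8 − 1)
= (8·3.3816448 − 3.2760874) / 7
= 23.7770710 / 7 = 3.3967244

3.39672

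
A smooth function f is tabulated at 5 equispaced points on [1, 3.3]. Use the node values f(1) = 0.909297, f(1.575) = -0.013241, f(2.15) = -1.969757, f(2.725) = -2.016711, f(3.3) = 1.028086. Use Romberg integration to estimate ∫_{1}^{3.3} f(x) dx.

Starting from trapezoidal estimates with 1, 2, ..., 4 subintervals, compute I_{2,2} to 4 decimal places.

I_{0,0} (trapezoid, 1 panel, h=2.3000): 2.227990
I_{1,0} (trapezoid, 2 panels, h=1.1500): -1.151225
I_{2,0} (trapezoid, 4 panels, h=0.5750): -1.742835
I_{1,1} = -1.151225 + (-1.151225 − 2.227990)/3 = -2.277630
I_{2,1} = -1.742835 + (-1.742835 − (-1.151225))/3 = -1.940038
I_{2,2} = -1.940038 + (-1.940038 − (-2.277630))/15 = -1.917532

-1.9175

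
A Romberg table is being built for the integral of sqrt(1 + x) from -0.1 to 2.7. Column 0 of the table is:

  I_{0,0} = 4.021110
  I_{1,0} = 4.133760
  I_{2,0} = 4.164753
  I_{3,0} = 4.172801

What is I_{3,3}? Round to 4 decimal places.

4.1755

I_{1,1} = 4.133760 + (4.133760 − 4.021110)/3 = 4.171310
I_{2,1} = (4·4.164753 − 4.133760) / 3 = 4.175084
I_{3,1} = 4.172801 + (4.172801 − 4.164753)/3 = 4.175484
I_{2,2} = 4.175084 + (4.175084 − 4.171310)/15 = 4.175336
I_{3,2} = (16·4.175484 − 4.175084) / 15 = 4.175511
I_{3,3} = (64·4.175511 − 4.175336) / 63 = 4.175514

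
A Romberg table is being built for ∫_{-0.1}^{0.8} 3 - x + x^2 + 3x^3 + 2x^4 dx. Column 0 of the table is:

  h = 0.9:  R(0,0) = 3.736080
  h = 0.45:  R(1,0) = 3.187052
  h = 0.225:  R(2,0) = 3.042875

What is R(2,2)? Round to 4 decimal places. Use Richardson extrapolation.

Richardson extrapolation on the trapezoidal column (denominator 4−1=3):
R(1,1) = 3.187052 + (3.187052 − 3.736080)/3 = 3.004043
R(2,1) = (4·3.042875 − 3.187052) / 3 = 2.994816
R(2,2) = (16·2.994816 − 3.004043) / 15 = 2.994201

2.9942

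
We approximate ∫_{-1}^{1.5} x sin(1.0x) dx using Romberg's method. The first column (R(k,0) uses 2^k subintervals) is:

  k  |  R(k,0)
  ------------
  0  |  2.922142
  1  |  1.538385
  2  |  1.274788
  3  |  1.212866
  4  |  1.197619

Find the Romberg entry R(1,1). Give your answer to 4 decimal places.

1.0771

Richardson extrapolation on the trapezoidal column (denominator 4−1=3):
R(1,1) = (4·1.538385 − 2.922142) / 3 = 1.077133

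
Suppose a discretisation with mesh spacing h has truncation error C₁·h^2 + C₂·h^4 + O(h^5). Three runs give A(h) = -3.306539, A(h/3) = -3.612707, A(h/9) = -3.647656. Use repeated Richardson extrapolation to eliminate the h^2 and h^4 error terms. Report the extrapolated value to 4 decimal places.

-3.6520

First eliminate the h^2 term (factor 3^2 = 9):
  B₁ = (9·(-3.612707) − (-3.306539))/8 = -3.650978
  B₂ = (9·(-3.647656) − (-3.612707))/8 = -3.652025
Then eliminate the h^4 term (factor 3^4 = 81):
  (81·(-3.652025) − (-3.650978))/80 = -3.652038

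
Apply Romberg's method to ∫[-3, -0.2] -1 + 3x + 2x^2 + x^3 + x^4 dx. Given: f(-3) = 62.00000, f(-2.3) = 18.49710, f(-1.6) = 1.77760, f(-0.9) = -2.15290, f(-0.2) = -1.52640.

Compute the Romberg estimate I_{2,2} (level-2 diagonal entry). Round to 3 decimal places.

30.105

I_{0,0} (trapezoid, 1 panel, h=2.8000): 84.66304
I_{1,0} (trapezoid, 2 panels, h=1.4000): 44.82016
I_{2,0} (trapezoid, 4 panels, h=0.7000): 33.85102
I_{1,1} = 44.82016 + (44.82016 − 84.66304)/3 = 31.53920
I_{2,1} = 33.85102 + (33.85102 − 44.82016)/3 = 30.19464
I_{2,2} = 30.19464 + (30.19464 − 31.53920)/15 = 30.10500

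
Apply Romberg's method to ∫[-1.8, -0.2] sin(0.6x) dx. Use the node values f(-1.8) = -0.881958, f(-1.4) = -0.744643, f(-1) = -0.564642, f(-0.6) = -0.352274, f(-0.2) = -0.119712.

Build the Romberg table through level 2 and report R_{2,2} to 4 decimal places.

R_{0,0} (trapezoid, 1 panel, h=1.6000): -0.801336
R_{1,0} (trapezoid, 2 panels, h=0.8000): -0.852382
R_{2,0} (trapezoid, 4 panels, h=0.4000): -0.864958
R_{1,1} = -0.852382 + (-0.852382 − (-0.801336))/3 = -0.869397
R_{2,1} = -0.864958 + (-0.864958 − (-0.852382))/3 = -0.869150
R_{2,2} = -0.869150 + (-0.869150 − (-0.869397))/15 = -0.869134

-0.8691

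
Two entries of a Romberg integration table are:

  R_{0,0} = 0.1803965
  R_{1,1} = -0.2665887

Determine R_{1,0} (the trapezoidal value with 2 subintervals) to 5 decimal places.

From R_{1,1} = (4·R_{1,0} − R_{0,0})/3, solve for R_{1,0}:
4·R_{1,0} = 3·(-0.2665887) + 0.1803965 = -0.6193696
R_{1,0} = -0.1548424

-0.15484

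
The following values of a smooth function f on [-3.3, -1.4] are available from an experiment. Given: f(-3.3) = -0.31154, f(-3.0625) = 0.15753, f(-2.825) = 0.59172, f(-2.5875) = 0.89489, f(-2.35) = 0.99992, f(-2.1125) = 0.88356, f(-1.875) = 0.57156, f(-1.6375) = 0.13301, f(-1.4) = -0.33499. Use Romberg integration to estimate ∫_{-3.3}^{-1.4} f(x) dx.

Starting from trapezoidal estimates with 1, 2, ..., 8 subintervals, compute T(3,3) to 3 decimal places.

0.946

T(0,0) (trapezoid, 1 panel, h=1.9000): -0.61420
T(1,0) (trapezoid, 2 panels, h=0.9500): 0.64282
T(2,0) (trapezoid, 4 panels, h=0.4750): 0.87397
T(3,0) (trapezoid, 8 panels, h=0.2375): 0.92837
T(1,1) = 0.64282 + (0.64282 − (-0.61420))/3 = 1.06183
T(2,1) = 0.87397 + (0.87397 − 0.64282)/3 = 0.95102
T(3,1) = 0.92837 + (0.92837 − 0.87397)/3 = 0.94650
T(2,2) = 0.95102 + (0.95102 − 1.06183)/15 = 0.94363
T(3,2) = 0.94650 + (0.94650 − 0.95102)/15 = 0.94620
T(3,3) = 0.94620 + (0.94620 − 0.94363)/63 = 0.94624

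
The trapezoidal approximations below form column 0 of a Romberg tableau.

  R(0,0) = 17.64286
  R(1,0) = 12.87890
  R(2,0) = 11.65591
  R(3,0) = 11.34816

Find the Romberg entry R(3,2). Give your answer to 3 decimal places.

11.245

Richardson extrapolation on the trapezoidal column (denominator 4−1=3):
R(2,1) = 11.65591 + (11.65591 − 12.87890)/3 = 11.24825
R(3,1) = (4·11.34816 − 11.65591) / 3 = 11.24558
R(3,2) = 11.24558 + (11.24558 − 11.24825)/15 = 11.24540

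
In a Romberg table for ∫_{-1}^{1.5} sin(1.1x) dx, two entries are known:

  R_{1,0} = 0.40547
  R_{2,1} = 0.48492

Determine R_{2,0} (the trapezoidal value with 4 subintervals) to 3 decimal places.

0.465

From R_{2,1} = (4·R_{2,0} − R_{1,0})/3, solve for R_{2,0}:
4·R_{2,0} = 3·0.48492 + 0.40547 = 1.86023
R_{2,0} = 0.46506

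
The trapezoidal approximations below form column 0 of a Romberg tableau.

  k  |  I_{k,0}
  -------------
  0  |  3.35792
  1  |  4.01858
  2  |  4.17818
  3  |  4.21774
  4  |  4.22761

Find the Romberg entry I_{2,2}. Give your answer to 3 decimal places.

Richardson extrapolation on the trapezoidal column (denominator 4−1=3):
I_{1,1} = 4.01858 + (4.01858 − 3.35792)/3 = 4.23880
I_{2,1} = 4.17818 + (4.17818 − 4.01858)/3 = 4.23138
I_{2,2} = (16·4.23138 − 4.23880) / 15 = 4.23089

4.231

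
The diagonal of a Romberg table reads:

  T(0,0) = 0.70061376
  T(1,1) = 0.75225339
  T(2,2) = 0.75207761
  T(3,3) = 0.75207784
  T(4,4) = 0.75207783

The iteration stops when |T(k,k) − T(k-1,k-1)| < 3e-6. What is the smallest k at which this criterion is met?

k = 3

|T(1,1) − T(0,0)| = 0.05163963 ≥ 3e-6
|T(2,2) − T(1,1)| = 0.00017578 ≥ 3e-6
|T(3,3) − T(2,2)| = 0.00000023 < 3e-6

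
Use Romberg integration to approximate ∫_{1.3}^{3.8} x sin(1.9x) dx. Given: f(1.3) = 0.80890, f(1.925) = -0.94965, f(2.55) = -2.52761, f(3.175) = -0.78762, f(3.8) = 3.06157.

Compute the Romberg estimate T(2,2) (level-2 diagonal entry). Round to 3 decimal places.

T(0,0) (trapezoid, 1 panel, h=2.5000): 4.83809
T(1,0) (trapezoid, 2 panels, h=1.2500): -0.74047
T(2,0) (trapezoid, 4 panels, h=0.6250): -1.45603
T(1,1) = -0.74047 + (-0.74047 − 4.83809)/3 = -2.59999
T(2,1) = -1.45603 + (-1.45603 − (-0.74047))/3 = -1.69455
T(2,2) = -1.69455 + (-1.69455 − (-2.59999))/15 = -1.63419

-1.634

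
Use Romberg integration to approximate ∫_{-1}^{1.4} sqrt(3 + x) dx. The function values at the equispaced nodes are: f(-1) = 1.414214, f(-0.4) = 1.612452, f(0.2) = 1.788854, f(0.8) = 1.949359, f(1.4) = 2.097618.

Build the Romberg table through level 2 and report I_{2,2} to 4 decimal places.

I_{0,0} (trapezoid, 1 panel, h=2.4000): 4.214198
I_{1,0} (trapezoid, 2 panels, h=1.2000): 4.253724
I_{2,0} (trapezoid, 4 panels, h=0.6000): 4.263949
I_{1,1} = 4.253724 + (4.253724 − 4.214198)/3 = 4.266899
I_{2,1} = 4.263949 + (4.263949 − 4.253724)/3 = 4.267357
I_{2,2} = 4.267357 + (4.267357 − 4.266899)/15 = 4.267388

4.2674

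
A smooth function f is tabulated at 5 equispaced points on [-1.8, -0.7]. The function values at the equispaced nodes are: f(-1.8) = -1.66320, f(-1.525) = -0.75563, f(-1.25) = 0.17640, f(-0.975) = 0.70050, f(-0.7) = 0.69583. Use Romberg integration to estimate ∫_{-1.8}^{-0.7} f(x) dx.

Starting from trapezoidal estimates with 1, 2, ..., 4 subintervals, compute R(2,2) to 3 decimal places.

-0.078

R(0,0) (trapezoid, 1 panel, h=1.1000): -0.53205
R(1,0) (trapezoid, 2 panels, h=0.5500): -0.16901
R(2,0) (trapezoid, 4 panels, h=0.2750): -0.09966
R(1,1) = -0.16901 + (-0.16901 − (-0.53205))/3 = -0.04800
R(2,1) = -0.09966 + (-0.09966 − (-0.16901))/3 = -0.07654
R(2,2) = -0.07654 + (-0.07654 − (-0.04800))/15 = -0.07844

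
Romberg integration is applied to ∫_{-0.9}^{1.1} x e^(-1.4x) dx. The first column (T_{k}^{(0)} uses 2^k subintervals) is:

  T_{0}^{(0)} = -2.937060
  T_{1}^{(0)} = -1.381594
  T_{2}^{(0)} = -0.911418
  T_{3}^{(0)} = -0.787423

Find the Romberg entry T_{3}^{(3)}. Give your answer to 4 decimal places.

Richardson extrapolation on the trapezoidal column (denominator 4−1=3):
T_{1}^{(1)} = (4·(-1.381594) − (-2.937060)) / 3 = -0.863105
T_{2}^{(1)} = (4·(-0.911418) − (-1.381594)) / 3 = -0.754693
T_{3}^{(1)} = -0.787423 + (-0.787423 − (-0.911418))/3 = -0.746091
T_{2}^{(2)} = -0.754693 + (-0.754693 − (-0.863105))/15 = -0.747466
T_{3}^{(2)} = (16·(-0.746091) − (-0.754693)) / 15 = -0.745518
T_{3}^{(3)} = -0.745518 + (-0.745518 − (-0.747466))/63 = -0.745487

-0.7455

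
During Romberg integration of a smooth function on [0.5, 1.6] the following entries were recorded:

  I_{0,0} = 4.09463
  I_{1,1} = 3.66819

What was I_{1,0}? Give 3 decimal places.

3.775

From I_{1,1} = (4·I_{1,0} − I_{0,0})/3, solve for I_{1,0}:
4·I_{1,0} = 3·3.66819 + 4.09463 = 15.09920
I_{1,0} = 3.77480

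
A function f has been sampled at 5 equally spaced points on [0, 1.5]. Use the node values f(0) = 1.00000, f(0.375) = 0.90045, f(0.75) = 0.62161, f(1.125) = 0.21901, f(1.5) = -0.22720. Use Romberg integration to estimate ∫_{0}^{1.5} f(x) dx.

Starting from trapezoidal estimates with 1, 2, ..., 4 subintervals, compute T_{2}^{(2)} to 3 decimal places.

T_{0}^{(0)} (trapezoid, 1 panel, h=1.5000): 0.57960
T_{1}^{(0)} (trapezoid, 2 panels, h=0.7500): 0.75601
T_{2}^{(0)} (trapezoid, 4 panels, h=0.3750): 0.79780
T_{1}^{(1)} = 0.75601 + (0.75601 − 0.57960)/3 = 0.81481
T_{2}^{(1)} = 0.79780 + (0.79780 − 0.75601)/3 = 0.81173
T_{2}^{(2)} = 0.81173 + (0.81173 − 0.81481)/15 = 0.81152

0.812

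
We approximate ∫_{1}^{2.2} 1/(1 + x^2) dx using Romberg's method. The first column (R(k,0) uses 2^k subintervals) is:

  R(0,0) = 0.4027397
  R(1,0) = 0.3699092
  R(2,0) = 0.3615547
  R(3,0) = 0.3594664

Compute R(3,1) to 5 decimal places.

0.35877

R(3,1) = (4·0.3594664 − 0.3615547) / 3 = 0.3587703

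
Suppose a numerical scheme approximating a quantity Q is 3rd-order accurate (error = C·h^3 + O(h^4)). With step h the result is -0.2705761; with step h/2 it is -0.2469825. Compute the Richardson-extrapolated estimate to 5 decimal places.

The leading error scales as h^3; refining by a factor of 2 reduces it by 2^3 = 8.
Extrapolated value = (8·A(h/2) − A(h)) / (8 − 1)
= (8·(-0.2469825) − (-0.2705761)) / 7
= -1.7052839 / 7 = -0.2436120

-0.24361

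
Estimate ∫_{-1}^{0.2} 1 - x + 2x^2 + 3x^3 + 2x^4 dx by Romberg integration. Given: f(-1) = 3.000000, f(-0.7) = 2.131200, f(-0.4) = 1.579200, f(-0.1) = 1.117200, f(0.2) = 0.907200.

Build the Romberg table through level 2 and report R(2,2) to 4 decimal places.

2.0033

R(0,0) (trapezoid, 1 panel, h=1.2000): 2.344320
R(1,0) (trapezoid, 2 panels, h=0.6000): 2.119680
R(2,0) (trapezoid, 4 panels, h=0.3000): 2.034360
R(1,1) = 2.119680 + (2.119680 − 2.344320)/3 = 2.044800
R(2,1) = 2.034360 + (2.034360 − 2.119680)/3 = 2.005920
R(2,2) = 2.005920 + (2.005920 − 2.044800)/15 = 2.003328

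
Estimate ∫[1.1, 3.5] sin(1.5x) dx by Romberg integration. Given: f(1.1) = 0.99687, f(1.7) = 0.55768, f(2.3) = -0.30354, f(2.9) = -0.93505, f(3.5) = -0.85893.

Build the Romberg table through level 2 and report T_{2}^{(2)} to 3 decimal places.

-0.393

T_{0}^{(0)} (trapezoid, 1 panel, h=2.4000): 0.16553
T_{1}^{(0)} (trapezoid, 2 panels, h=1.2000): -0.28148
T_{2}^{(0)} (trapezoid, 4 panels, h=0.6000): -0.36716
T_{1}^{(1)} = -0.28148 + (-0.28148 − 0.16553)/3 = -0.43048
T_{2}^{(1)} = -0.36716 + (-0.36716 − (-0.28148))/3 = -0.39572
T_{2}^{(2)} = -0.39572 + (-0.39572 − (-0.43048))/15 = -0.39340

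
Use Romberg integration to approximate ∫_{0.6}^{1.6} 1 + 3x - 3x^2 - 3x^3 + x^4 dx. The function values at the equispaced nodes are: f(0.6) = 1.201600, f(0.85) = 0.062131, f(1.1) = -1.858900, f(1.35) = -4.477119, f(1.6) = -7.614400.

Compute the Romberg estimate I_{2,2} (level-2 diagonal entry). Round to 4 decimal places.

-2.3164

I_{0,0} (trapezoid, 1 panel, h=1.0000): -3.206400
I_{1,0} (trapezoid, 2 panels, h=0.5000): -2.532650
I_{2,0} (trapezoid, 4 panels, h=0.2500): -2.370072
I_{1,1} = -2.532650 + (-2.532650 − (-3.206400))/3 = -2.308067
I_{2,1} = -2.370072 + (-2.370072 − (-2.532650))/3 = -2.315879
I_{2,2} = -2.315879 + (-2.315879 − (-2.308067))/15 = -2.316400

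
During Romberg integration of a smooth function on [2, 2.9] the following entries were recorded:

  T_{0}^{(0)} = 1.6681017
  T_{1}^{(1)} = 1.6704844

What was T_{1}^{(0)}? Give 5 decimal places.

From T_{1}^{(1)} = (4·T_{1}^{(0)} − T_{0}^{(0)})/3, solve for T_{1}^{(0)}:
4·T_{1}^{(0)} = 3·1.6704844 + 1.6681017 = 6.6795549
T_{1}^{(0)} = 1.6698887

1.66989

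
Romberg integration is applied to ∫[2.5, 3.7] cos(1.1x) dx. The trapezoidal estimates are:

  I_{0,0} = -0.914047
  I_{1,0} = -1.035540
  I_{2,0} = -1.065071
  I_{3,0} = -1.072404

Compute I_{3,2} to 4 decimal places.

Richardson extrapolation on the trapezoidal column (denominator 4−1=3):
I_{2,1} = -1.065071 + (-1.065071 − (-1.035540))/3 = -1.074915
I_{3,1} = (4·(-1.072404) − (-1.065071)) / 3 = -1.074848
I_{3,2} = (16·(-1.074848) − (-1.074915)) / 15 = -1.074844
(Column j=1 coincides with Simpson's rule on the same nodes.)

-1.0748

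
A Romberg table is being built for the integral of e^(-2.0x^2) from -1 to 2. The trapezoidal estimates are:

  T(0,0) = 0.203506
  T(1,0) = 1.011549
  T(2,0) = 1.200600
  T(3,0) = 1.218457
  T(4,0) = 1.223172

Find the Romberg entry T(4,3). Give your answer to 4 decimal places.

1.2248

Richardson extrapolation on the trapezoidal column (denominator 4−1=3):
T(2,1) = 1.200600 + (1.200600 − 1.011549)/3 = 1.263617
T(3,1) = 1.218457 + (1.218457 − 1.200600)/3 = 1.224409
T(4,1) = 1.223172 + (1.223172 − 1.218457)/3 = 1.224744
T(3,2) = 1.224409 + (1.224409 − 1.263617)/15 = 1.221795
T(4,2) = 1.224744 + (1.224744 − 1.224409)/15 = 1.224766
T(4,3) = (64·1.224766 − 1.221795) / 63 = 1.224813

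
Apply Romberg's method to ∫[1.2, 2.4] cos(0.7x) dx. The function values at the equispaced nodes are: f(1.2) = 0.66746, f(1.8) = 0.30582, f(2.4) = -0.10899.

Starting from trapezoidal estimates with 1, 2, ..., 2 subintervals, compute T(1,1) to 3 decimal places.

T(0,0) (trapezoid, 1 panel, h=1.2000): 0.33508
T(1,0) (trapezoid, 2 panels, h=0.6000): 0.35103
T(1,1) = 0.35103 + (0.35103 − 0.33508)/3 = 0.35635

0.356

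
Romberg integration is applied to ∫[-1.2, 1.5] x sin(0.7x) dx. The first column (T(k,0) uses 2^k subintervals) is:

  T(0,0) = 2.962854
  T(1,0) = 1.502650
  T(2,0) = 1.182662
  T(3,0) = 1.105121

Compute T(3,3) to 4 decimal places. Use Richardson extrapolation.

Richardson extrapolation on the trapezoidal column (denominator 4−1=3):
T(1,1) = 1.502650 + (1.502650 − 2.962854)/3 = 1.015915
T(2,1) = (4·1.182662 − 1.502650) / 3 = 1.075999
T(3,1) = 1.105121 + (1.105121 − 1.182662)/3 = 1.079274
T(2,2) = 1.075999 + (1.075999 − 1.015915)/15 = 1.080005
T(3,2) = (16·1.079274 − 1.075999) / 15 = 1.079492
T(3,3) = (64·1.079492 − 1.080005) / 63 = 1.079484

1.0795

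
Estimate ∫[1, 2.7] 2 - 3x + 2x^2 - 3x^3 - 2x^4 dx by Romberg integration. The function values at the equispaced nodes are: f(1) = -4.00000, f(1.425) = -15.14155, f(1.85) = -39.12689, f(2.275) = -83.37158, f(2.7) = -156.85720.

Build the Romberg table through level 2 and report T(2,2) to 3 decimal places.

-89.683

T(0,0) (trapezoid, 1 panel, h=1.7000): -136.72862
T(1,0) (trapezoid, 2 panels, h=0.8500): -101.62217
T(2,0) (trapezoid, 4 panels, h=0.4250): -92.67916
T(1,1) = -101.62217 + (-101.62217 − (-136.72862))/3 = -89.92002
T(2,1) = -92.67916 + (-92.67916 − (-101.62217))/3 = -89.69816
T(2,2) = -89.69816 + (-89.69816 − (-89.92002))/15 = -89.68337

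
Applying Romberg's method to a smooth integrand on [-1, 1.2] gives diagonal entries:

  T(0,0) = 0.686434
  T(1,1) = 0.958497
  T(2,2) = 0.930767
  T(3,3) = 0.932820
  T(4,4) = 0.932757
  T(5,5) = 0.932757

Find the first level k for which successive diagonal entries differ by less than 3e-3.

|T(1,1) − T(0,0)| = 0.272063 ≥ 3e-3
|T(2,2) − T(1,1)| = 0.027730 ≥ 3e-3
|T(3,3) − T(2,2)| = 0.002053 < 3e-3

k = 3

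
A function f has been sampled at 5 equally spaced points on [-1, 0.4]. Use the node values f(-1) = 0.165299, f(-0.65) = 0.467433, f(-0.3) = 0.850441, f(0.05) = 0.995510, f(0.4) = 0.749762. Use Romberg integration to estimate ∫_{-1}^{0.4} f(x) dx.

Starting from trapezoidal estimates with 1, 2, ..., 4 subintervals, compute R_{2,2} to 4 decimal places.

0.9866

R_{0,0} (trapezoid, 1 panel, h=1.4000): 0.640543
R_{1,0} (trapezoid, 2 panels, h=0.7000): 0.915580
R_{2,0} (trapezoid, 4 panels, h=0.3500): 0.969820
R_{1,1} = 0.915580 + (0.915580 − 0.640543)/3 = 1.007259
R_{2,1} = 0.969820 + (0.969820 − 0.915580)/3 = 0.987900
R_{2,2} = 0.987900 + (0.987900 − 1.007259)/15 = 0.986609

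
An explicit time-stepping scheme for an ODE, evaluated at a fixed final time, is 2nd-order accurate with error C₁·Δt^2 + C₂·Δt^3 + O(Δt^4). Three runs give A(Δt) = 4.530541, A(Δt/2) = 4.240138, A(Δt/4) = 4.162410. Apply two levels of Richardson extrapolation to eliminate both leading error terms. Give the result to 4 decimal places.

4.1355

First eliminate the Δt^2 term (factor 2^2 = 4):
  B₁ = (4·4.240138 − 4.530541)/3 = 4.143337
  B₂ = (4·4.162410 − 4.240138)/3 = 4.136501
Then eliminate the Δt^3 term (factor 2^3 = 8):
  (8·4.136501 − 4.143337)/7 = 4.135524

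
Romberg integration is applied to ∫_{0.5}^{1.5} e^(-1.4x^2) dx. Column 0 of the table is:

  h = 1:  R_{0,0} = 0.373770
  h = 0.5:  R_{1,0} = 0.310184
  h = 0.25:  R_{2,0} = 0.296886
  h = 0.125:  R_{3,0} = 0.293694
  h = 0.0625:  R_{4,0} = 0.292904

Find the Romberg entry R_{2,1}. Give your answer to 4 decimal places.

0.2925

R_{2,1} = (4·0.296886 − 0.310184) / 3 = 0.292453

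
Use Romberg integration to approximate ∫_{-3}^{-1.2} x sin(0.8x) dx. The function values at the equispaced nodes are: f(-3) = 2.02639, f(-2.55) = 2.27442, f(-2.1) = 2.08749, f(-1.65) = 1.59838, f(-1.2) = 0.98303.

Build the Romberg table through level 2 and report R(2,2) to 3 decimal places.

3.401

R(0,0) (trapezoid, 1 panel, h=1.8000): 2.70848
R(1,0) (trapezoid, 2 panels, h=0.9000): 3.23298
R(2,0) (trapezoid, 4 panels, h=0.4500): 3.35925
R(1,1) = 3.23298 + (3.23298 − 2.70848)/3 = 3.40781
R(2,1) = 3.35925 + (3.35925 − 3.23298)/3 = 3.40134
R(2,2) = 3.40134 + (3.40134 − 3.40781)/15 = 3.40091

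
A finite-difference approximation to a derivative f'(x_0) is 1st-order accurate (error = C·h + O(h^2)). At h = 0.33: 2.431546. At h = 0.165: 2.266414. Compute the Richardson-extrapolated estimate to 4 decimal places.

2.1013

Extrapolated value = (2·A(h/2) − A(h)) / (2 − 1)
= (2·2.266414 − 2.431546) / 1
= 2.101282 / 1 = 2.101282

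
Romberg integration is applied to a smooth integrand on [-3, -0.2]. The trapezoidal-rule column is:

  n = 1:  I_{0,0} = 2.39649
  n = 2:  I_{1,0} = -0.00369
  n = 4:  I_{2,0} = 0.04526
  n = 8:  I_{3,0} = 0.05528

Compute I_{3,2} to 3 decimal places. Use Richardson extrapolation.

0.058

I_{2,1} = (4·0.04526 − (-0.00369)) / 3 = 0.06158
I_{3,1} = (4·0.05528 − 0.04526) / 3 = 0.05862
I_{3,2} = 0.05862 + (0.05862 − 0.06158)/15 = 0.05842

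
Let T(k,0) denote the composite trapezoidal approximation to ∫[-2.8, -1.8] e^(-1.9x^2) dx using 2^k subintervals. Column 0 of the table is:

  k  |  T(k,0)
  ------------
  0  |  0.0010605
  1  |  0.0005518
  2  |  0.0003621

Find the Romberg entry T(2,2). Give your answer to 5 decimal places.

T(1,1) = (4·0.0005518 − 0.0010605) / 3 = 0.0003822
T(2,1) = (4·0.0003621 − 0.0005518) / 3 = 0.0002989
T(2,2) = 0.0002989 + (0.0002989 − 0.0003822)/15 = 0.0002933

0.00029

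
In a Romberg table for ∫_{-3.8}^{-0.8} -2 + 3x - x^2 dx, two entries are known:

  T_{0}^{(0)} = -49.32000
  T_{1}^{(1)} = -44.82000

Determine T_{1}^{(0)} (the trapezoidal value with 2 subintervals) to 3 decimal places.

From T_{1}^{(1)} = (4·T_{1}^{(0)} − T_{0}^{(0)})/3, solve for T_{1}^{(0)}:
4·T_{1}^{(0)} = 3·(-44.82000) + (-49.32000) = -183.78000
T_{1}^{(0)} = -45.94500

-45.945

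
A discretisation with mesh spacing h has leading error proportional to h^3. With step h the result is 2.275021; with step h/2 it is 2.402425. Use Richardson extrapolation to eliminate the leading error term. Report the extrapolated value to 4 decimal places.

The leading error scales as h^3; refining by a factor of 2 reduces it by 2^3 = 8.
Extrapolated value = (8·A(h/2) − A(h)) / (8 − 1)
= (8·2.402425 − 2.275021) / 7
= 16.944379 / 7 = 2.420626

2.4206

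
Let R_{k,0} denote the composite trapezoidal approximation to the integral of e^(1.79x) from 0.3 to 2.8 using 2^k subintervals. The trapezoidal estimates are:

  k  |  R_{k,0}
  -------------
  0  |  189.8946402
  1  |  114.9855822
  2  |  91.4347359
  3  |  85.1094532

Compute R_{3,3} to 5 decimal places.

Richardson extrapolation on the trapezoidal column (denominator 4−1=3):
R_{1,1} = (4·114.9855822 − 189.8946402) / 3 = 90.0158962
R_{2,1} = 91.4347359 + (91.4347359 − 114.9855822)/3 = 83.5844538
R_{3,1} = (4·85.1094532 − 91.4347359) / 3 = 83.0010256
R_{2,2} = 83.5844538 + (83.5844538 − 90.0158962)/15 = 83.1556910
R_{3,2} = 83.0010256 + (83.0010256 − 83.5844538)/15 = 82.9621304
R_{3,3} = 82.9621304 + (82.9621304 − 83.1556910)/63 = 82.9590580

82.95906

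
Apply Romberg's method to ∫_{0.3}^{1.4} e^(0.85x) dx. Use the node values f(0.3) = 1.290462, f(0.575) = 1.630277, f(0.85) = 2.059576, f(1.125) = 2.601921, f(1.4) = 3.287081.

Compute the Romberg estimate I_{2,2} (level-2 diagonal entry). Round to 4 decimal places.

I_{0,0} (trapezoid, 1 panel, h=1.1000): 2.517649
I_{1,0} (trapezoid, 2 panels, h=0.5500): 2.391591
I_{2,0} (trapezoid, 4 panels, h=0.2750): 2.359650
I_{1,1} = 2.391591 + (2.391591 − 2.517649)/3 = 2.349572
I_{2,1} = 2.359650 + (2.359650 − 2.391591)/3 = 2.349003
I_{2,2} = 2.349003 + (2.349003 − 2.349572)/15 = 2.348965

2.3490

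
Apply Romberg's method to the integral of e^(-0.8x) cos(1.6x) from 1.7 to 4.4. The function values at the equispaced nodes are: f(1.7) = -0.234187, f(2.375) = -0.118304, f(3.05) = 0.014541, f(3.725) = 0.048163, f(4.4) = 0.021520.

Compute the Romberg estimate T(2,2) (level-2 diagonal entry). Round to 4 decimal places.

-0.1068

T(0,0) (trapezoid, 1 panel, h=2.7000): -0.287100
T(1,0) (trapezoid, 2 panels, h=1.3500): -0.123920
T(2,0) (trapezoid, 4 panels, h=0.6750): -0.109305
T(1,1) = -0.123920 + (-0.123920 − (-0.287100))/3 = -0.069527
T(2,1) = -0.109305 + (-0.109305 − (-0.123920))/3 = -0.104433
T(2,2) = -0.104433 + (-0.104433 − (-0.069527))/15 = -0.106760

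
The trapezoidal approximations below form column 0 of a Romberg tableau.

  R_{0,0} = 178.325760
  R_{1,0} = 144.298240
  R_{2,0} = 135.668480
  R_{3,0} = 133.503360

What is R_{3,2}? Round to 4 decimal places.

132.7810

Richardson extrapolation on the trapezoidal column (denominator 4−1=3):
R_{2,1} = (4·135.668480 − 144.298240) / 3 = 132.791893
R_{3,1} = (4·133.503360 − 135.668480) / 3 = 132.781653
R_{3,2} = (16·132.781653 − 132.791893) / 15 = 132.780970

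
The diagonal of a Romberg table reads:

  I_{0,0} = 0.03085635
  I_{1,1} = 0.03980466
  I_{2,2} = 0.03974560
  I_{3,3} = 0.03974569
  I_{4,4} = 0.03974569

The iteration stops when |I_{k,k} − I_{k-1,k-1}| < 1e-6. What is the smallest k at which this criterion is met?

k = 3

|I_{1,1} − I_{0,0}| = 0.00894831 ≥ 1e-6
|I_{2,2} − I_{1,1}| = 0.00005906 ≥ 1e-6
|I_{3,3} − I_{2,2}| = 0.00000009 < 1e-6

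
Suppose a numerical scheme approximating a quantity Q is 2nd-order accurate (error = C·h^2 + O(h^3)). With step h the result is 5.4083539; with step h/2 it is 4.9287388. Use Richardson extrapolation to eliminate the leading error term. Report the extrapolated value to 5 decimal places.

4.76887

The leading error scales as h^2; refining by a factor of 2 reduces it by 2^2 = 4.
Extrapolated value = (4·A(h/2) − A(h)) / (4 − 1)
= (4·4.9287388 − 5.4083539) / 3
= 14.3066013 / 3 = 4.7688671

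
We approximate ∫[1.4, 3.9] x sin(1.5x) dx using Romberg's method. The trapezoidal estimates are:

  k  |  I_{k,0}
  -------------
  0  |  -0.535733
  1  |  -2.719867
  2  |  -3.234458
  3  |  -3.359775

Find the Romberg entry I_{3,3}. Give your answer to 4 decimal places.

-3.4012

Richardson extrapolation on the trapezoidal column (denominator 4−1=3):
I_{1,1} = (4·(-2.719867) − (-0.535733)) / 3 = -3.447912
I_{2,1} = (4·(-3.234458) − (-2.719867)) / 3 = -3.405988
I_{3,1} = -3.359775 + (-3.359775 − (-3.234458))/3 = -3.401547
I_{2,2} = (16·(-3.405988) − (-3.447912)) / 15 = -3.403193
I_{3,2} = (16·(-3.401547) − (-3.405988)) / 15 = -3.401251
I_{3,3} = (64·(-3.401251) − (-3.403193)) / 63 = -3.401220
(Column j=1 coincides with Simpson's rule on the same nodes.)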